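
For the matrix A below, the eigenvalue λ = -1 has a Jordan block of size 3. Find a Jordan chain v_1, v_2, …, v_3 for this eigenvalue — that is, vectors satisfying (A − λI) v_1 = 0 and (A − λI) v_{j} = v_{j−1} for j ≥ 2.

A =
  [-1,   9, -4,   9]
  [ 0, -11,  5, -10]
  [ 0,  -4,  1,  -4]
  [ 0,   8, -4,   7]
A Jordan chain for λ = -1 of length 3:
v_1 = (-2, 0, 0, 0)ᵀ
v_2 = (9, -10, -4, 8)ᵀ
v_3 = (0, 1, 0, 0)ᵀ

Let N = A − (-1)·I. We want v_3 with N^3 v_3 = 0 but N^2 v_3 ≠ 0; then v_{j-1} := N · v_j for j = 3, …, 2.

Pick v_3 = (0, 1, 0, 0)ᵀ.
Then v_2 = N · v_3 = (9, -10, -4, 8)ᵀ.
Then v_1 = N · v_2 = (-2, 0, 0, 0)ᵀ.

Sanity check: (A − (-1)·I) v_1 = (0, 0, 0, 0)ᵀ = 0. ✓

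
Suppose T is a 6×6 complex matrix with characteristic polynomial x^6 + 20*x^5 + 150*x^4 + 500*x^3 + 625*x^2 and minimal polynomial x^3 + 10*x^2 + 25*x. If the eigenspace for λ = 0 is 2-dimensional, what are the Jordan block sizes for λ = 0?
Block sizes for λ = 0: [1, 1]

Step 1 — from the characteristic polynomial, algebraic multiplicity of λ = 0 is 2. From dim ker(T − (0)·I) = 2, there are exactly 2 Jordan blocks for λ = 0.
Step 2 — from the minimal polynomial, the factor (x − 0) tells us the largest block for λ = 0 has size 1.
Step 3 — with total size 2, 2 blocks, and largest block 1, the block sizes (in nonincreasing order) are [1, 1].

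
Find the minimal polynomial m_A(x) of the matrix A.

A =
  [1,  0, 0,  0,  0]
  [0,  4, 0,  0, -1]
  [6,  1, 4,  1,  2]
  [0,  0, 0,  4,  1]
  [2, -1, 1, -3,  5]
x^5 - 18*x^4 + 125*x^3 - 412*x^2 + 624*x - 320

The characteristic polynomial is χ_A(x) = (x - 5)*(x - 4)^3*(x - 1), so the eigenvalues are known. The minimal polynomial is
  m_A(x) = Π_λ (x − λ)^{k_λ}
where k_λ is the size of the *largest* Jordan block for λ (equivalently, the smallest k with (A − λI)^k v = 0 for every generalised eigenvector v of λ).

  λ = 1: largest Jordan block has size 1, contributing (x − 1)
  λ = 4: largest Jordan block has size 3, contributing (x − 4)^3
  λ = 5: largest Jordan block has size 1, contributing (x − 5)

So m_A(x) = (x - 5)*(x - 4)^3*(x - 1) = x^5 - 18*x^4 + 125*x^3 - 412*x^2 + 624*x - 320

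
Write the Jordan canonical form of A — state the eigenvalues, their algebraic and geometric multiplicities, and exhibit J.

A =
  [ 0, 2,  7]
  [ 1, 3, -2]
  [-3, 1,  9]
J_3(4)

The characteristic polynomial is
  det(x·I − A) = x^3 - 12*x^2 + 48*x - 64 = (x - 4)^3

Eigenvalues and multiplicities (the geometric multiplicity of λ is n − rank(A − λI), which equals the number of Jordan blocks for λ):
  λ = 4: algebraic multiplicity = 3, geometric multiplicity = 1

Determining the block sizes for each eigenvalue:
  λ = 4: one block (gm = 1), so the single block has size am = 3 → block sizes [3]

Assembling the blocks gives a Jordan form
J =
  [4, 1, 0]
  [0, 4, 1]
  [0, 0, 4]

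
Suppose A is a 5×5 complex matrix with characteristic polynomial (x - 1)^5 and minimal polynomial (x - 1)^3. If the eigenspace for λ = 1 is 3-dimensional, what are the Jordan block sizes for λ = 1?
Block sizes for λ = 1: [3, 1, 1]

Step 1 — from the characteristic polynomial, algebraic multiplicity of λ = 1 is 5. From dim ker(A − (1)·I) = 3, there are exactly 3 Jordan blocks for λ = 1.
Step 2 — from the minimal polynomial, the factor (x − 1)^3 tells us the largest block for λ = 1 has size 3.
Step 3 — with total size 5, 3 blocks, and largest block 3, the block sizes (in nonincreasing order) are [3, 1, 1].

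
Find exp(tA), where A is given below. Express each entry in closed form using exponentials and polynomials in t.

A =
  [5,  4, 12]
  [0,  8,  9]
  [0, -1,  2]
e^{tA} =
  [exp(5*t), 4*t*exp(5*t), 12*t*exp(5*t)]
  [0, 3*t*exp(5*t) + exp(5*t), 9*t*exp(5*t)]
  [0, -t*exp(5*t), -3*t*exp(5*t) + exp(5*t)]

Strategy: write A = P · J · P⁻¹ where J is a Jordan canonical form, so e^{tA} = P · e^{tJ} · P⁻¹, and e^{tJ} can be computed block-by-block.

A has Jordan form
J =
  [5, 1, 0]
  [0, 5, 0]
  [0, 0, 5]
(up to reordering of blocks).

Per-block formulas:
  For a 2×2 Jordan block J_2(5): exp(t · J_2(5)) = e^(5t)·(I + t·N), where N is the 2×2 nilpotent shift.
  For a 1×1 block at λ = 5: exp(t · [5]) = [e^(5t)].

After assembling e^{tJ} and conjugating by P, we get:

e^{tA} =
  [exp(5*t), 4*t*exp(5*t), 12*t*exp(5*t)]
  [0, 3*t*exp(5*t) + exp(5*t), 9*t*exp(5*t)]
  [0, -t*exp(5*t), -3*t*exp(5*t) + exp(5*t)]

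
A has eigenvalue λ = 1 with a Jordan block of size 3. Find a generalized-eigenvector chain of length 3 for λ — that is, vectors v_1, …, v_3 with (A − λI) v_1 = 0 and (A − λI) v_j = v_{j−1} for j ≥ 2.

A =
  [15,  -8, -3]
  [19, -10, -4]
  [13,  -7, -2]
A Jordan chain for λ = 1 of length 3:
v_1 = (5, 5, 10)ᵀ
v_2 = (14, 19, 13)ᵀ
v_3 = (1, 0, 0)ᵀ

Let N = A − (1)·I. We want v_3 with N^3 v_3 = 0 but N^2 v_3 ≠ 0; then v_{j-1} := N · v_j for j = 3, …, 2.

Pick v_3 = (1, 0, 0)ᵀ.
Then v_2 = N · v_3 = (14, 19, 13)ᵀ.
Then v_1 = N · v_2 = (5, 5, 10)ᵀ.

Sanity check: (A − (1)·I) v_1 = (0, 0, 0)ᵀ = 0. ✓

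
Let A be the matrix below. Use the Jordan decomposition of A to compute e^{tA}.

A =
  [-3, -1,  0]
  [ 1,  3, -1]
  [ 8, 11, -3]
e^{tA} =
  [3*t^2*exp(-t)/2 - 2*t*exp(-t) + exp(-t), -t^2*exp(-t) - t*exp(-t), t^2*exp(-t)/2]
  [-3*t^2*exp(-t) + t*exp(-t), 2*t^2*exp(-t) + 4*t*exp(-t) + exp(-t), -t^2*exp(-t) - t*exp(-t)]
  [-21*t^2*exp(-t)/2 + 8*t*exp(-t), 7*t^2*exp(-t) + 11*t*exp(-t), -7*t^2*exp(-t)/2 - 2*t*exp(-t) + exp(-t)]

Strategy: write A = P · J · P⁻¹ where J is a Jordan canonical form, so e^{tA} = P · e^{tJ} · P⁻¹, and e^{tJ} can be computed block-by-block.

A has Jordan form
J =
  [-1,  1,  0]
  [ 0, -1,  1]
  [ 0,  0, -1]
(up to reordering of blocks).

Per-block formulas:
  For a 3×3 Jordan block J_3(-1): exp(t · J_3(-1)) = e^(-1t)·(I + t·N + (t^2/2)·N^2), where N is the 3×3 nilpotent shift.

After assembling e^{tJ} and conjugating by P, we get:

e^{tA} =
  [3*t^2*exp(-t)/2 - 2*t*exp(-t) + exp(-t), -t^2*exp(-t) - t*exp(-t), t^2*exp(-t)/2]
  [-3*t^2*exp(-t) + t*exp(-t), 2*t^2*exp(-t) + 4*t*exp(-t) + exp(-t), -t^2*exp(-t) - t*exp(-t)]
  [-21*t^2*exp(-t)/2 + 8*t*exp(-t), 7*t^2*exp(-t) + 11*t*exp(-t), -7*t^2*exp(-t)/2 - 2*t*exp(-t) + exp(-t)]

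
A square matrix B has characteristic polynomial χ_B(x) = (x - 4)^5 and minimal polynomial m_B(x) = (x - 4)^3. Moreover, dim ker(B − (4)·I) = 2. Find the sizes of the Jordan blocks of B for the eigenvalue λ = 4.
Block sizes for λ = 4: [3, 2]

Step 1 — from the characteristic polynomial, algebraic multiplicity of λ = 4 is 5. From dim ker(B − (4)·I) = 2, there are exactly 2 Jordan blocks for λ = 4.
Step 2 — from the minimal polynomial, the factor (x − 4)^3 tells us the largest block for λ = 4 has size 3.
Step 3 — with total size 5, 2 blocks, and largest block 3, the block sizes (in nonincreasing order) are [3, 2].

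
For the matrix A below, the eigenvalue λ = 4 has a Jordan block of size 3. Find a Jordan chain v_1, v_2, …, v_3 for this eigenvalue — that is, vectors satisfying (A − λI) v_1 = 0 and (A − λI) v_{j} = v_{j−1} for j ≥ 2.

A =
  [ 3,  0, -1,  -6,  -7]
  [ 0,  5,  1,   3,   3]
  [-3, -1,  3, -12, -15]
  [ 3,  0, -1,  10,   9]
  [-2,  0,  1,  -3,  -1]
A Jordan chain for λ = 4 of length 3:
v_1 = (1, 0, 0, 1, -1)ᵀ
v_2 = (0, 1, -1, 0, 0)ᵀ
v_3 = (0, 1, 0, 0, 0)ᵀ

Let N = A − (4)·I. We want v_3 with N^3 v_3 = 0 but N^2 v_3 ≠ 0; then v_{j-1} := N · v_j for j = 3, …, 2.

Pick v_3 = (0, 1, 0, 0, 0)ᵀ.
Then v_2 = N · v_3 = (0, 1, -1, 0, 0)ᵀ.
Then v_1 = N · v_2 = (1, 0, 0, 1, -1)ᵀ.

Sanity check: (A − (4)·I) v_1 = (0, 0, 0, 0, 0)ᵀ = 0. ✓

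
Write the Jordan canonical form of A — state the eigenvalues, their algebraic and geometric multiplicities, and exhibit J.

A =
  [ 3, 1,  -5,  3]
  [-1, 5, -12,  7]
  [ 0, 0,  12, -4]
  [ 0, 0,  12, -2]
J_3(4) ⊕ J_1(6)

The characteristic polynomial is
  det(x·I − A) = x^4 - 18*x^3 + 120*x^2 - 352*x + 384 = (x - 6)*(x - 4)^3

Eigenvalues and multiplicities (the geometric multiplicity of λ is n − rank(A − λI), which equals the number of Jordan blocks for λ):
  λ = 4: algebraic multiplicity = 3, geometric multiplicity = 1
  λ = 6: algebraic multiplicity = 1, geometric multiplicity = 1

Determining the block sizes for each eigenvalue:
  λ = 4: one block (gm = 1), so the single block has size am = 3 → block sizes [3]
  λ = 6: one block (gm = 1), so the single block has size am = 1 → block sizes [1]

Assembling the blocks gives a Jordan form
J =
  [4, 1, 0, 0]
  [0, 4, 1, 0]
  [0, 0, 4, 0]
  [0, 0, 0, 6]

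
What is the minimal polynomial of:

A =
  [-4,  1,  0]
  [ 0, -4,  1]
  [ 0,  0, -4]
x^3 + 12*x^2 + 48*x + 64

The characteristic polynomial is χ_A(x) = (x + 4)^3, so the eigenvalues are known. The minimal polynomial is
  m_A(x) = Π_λ (x − λ)^{k_λ}
where k_λ is the size of the *largest* Jordan block for λ (equivalently, the smallest k with (A − λI)^k v = 0 for every generalised eigenvector v of λ).

  λ = -4: largest Jordan block has size 3, contributing (x + 4)^3

So m_A(x) = (x + 4)^3 = x^3 + 12*x^2 + 48*x + 64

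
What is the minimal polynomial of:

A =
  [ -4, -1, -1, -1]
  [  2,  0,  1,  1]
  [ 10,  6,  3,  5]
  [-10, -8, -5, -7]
x^3 + 6*x^2 + 12*x + 8

The characteristic polynomial is χ_A(x) = (x + 2)^4, so the eigenvalues are known. The minimal polynomial is
  m_A(x) = Π_λ (x − λ)^{k_λ}
where k_λ is the size of the *largest* Jordan block for λ (equivalently, the smallest k with (A − λI)^k v = 0 for every generalised eigenvector v of λ).

  λ = -2: largest Jordan block has size 3, contributing (x + 2)^3

So m_A(x) = (x + 2)^3 = x^3 + 6*x^2 + 12*x + 8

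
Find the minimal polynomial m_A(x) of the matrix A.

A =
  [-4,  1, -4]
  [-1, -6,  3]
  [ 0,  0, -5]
x^3 + 15*x^2 + 75*x + 125

The characteristic polynomial is χ_A(x) = (x + 5)^3, so the eigenvalues are known. The minimal polynomial is
  m_A(x) = Π_λ (x − λ)^{k_λ}
where k_λ is the size of the *largest* Jordan block for λ (equivalently, the smallest k with (A − λI)^k v = 0 for every generalised eigenvector v of λ).

  λ = -5: largest Jordan block has size 3, contributing (x + 5)^3

So m_A(x) = (x + 5)^3 = x^3 + 15*x^2 + 75*x + 125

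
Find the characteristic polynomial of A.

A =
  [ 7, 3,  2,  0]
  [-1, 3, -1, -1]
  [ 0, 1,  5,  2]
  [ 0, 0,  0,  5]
x^4 - 20*x^3 + 150*x^2 - 500*x + 625

Expanding det(x·I − A) (e.g. by cofactor expansion or by noting that A is similar to its Jordan form J, which has the same characteristic polynomial as A) gives
  χ_A(x) = x^4 - 20*x^3 + 150*x^2 - 500*x + 625
which factors as (x - 5)^4. The eigenvalues (with algebraic multiplicities) are λ = 5 with multiplicity 4.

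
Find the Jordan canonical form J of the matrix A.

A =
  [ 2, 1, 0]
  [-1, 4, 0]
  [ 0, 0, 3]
J_2(3) ⊕ J_1(3)

The characteristic polynomial is
  det(x·I − A) = x^3 - 9*x^2 + 27*x - 27 = (x - 3)^3

Eigenvalues and multiplicities (the geometric multiplicity of λ is n − rank(A − λI), which equals the number of Jordan blocks for λ):
  λ = 3: algebraic multiplicity = 3, geometric multiplicity = 2

Determining the block sizes for each eigenvalue:
  λ = 3: 2 blocks summing to 3 forces exactly one block of size 2 and the rest size 1 → block sizes [2, 1]

Assembling the blocks gives a Jordan form
J =
  [3, 1, 0]
  [0, 3, 0]
  [0, 0, 3]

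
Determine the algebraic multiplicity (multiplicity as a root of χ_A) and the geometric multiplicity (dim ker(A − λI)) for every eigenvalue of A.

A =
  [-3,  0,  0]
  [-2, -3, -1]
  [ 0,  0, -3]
λ = -3: alg = 3, geom = 2

Step 1 — factor the characteristic polynomial to read off the algebraic multiplicities:
  χ_A(x) = (x + 3)^3

Step 2 — compute geometric multiplicities via the rank-nullity identity g(λ) = n − rank(A − λI):
  rank(A − (-3)·I) = 1, so dim ker(A − (-3)·I) = n − 1 = 2

Summary:
  λ = -3: algebraic multiplicity = 3, geometric multiplicity = 2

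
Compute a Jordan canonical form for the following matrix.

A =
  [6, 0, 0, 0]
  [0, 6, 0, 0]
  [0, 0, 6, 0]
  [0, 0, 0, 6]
J_1(6) ⊕ J_1(6) ⊕ J_1(6) ⊕ J_1(6)

The characteristic polynomial is
  det(x·I − A) = x^4 - 24*x^3 + 216*x^2 - 864*x + 1296 = (x - 6)^4

Eigenvalues and multiplicities (the geometric multiplicity of λ is n − rank(A − λI), which equals the number of Jordan blocks for λ):
  λ = 6: algebraic multiplicity = 4, geometric multiplicity = 4

Determining the block sizes for each eigenvalue:
  λ = 6: gm = am = 4, so every block has size 1 → block sizes [1, 1, 1, 1]

Assembling the blocks gives a Jordan form
J =
  [6, 0, 0, 0]
  [0, 6, 0, 0]
  [0, 0, 6, 0]
  [0, 0, 0, 6]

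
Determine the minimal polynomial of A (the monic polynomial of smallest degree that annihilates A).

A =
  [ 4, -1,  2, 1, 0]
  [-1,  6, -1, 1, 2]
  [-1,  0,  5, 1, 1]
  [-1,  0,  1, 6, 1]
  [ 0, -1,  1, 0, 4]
x^3 - 15*x^2 + 75*x - 125

The characteristic polynomial is χ_A(x) = (x - 5)^5, so the eigenvalues are known. The minimal polynomial is
  m_A(x) = Π_λ (x − λ)^{k_λ}
where k_λ is the size of the *largest* Jordan block for λ (equivalently, the smallest k with (A − λI)^k v = 0 for every generalised eigenvector v of λ).

  λ = 5: largest Jordan block has size 3, contributing (x − 5)^3

So m_A(x) = (x - 5)^3 = x^3 - 15*x^2 + 75*x - 125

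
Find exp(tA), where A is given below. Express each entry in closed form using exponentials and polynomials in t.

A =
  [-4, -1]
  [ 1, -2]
e^{tA} =
  [-t*exp(-3*t) + exp(-3*t), -t*exp(-3*t)]
  [t*exp(-3*t), t*exp(-3*t) + exp(-3*t)]

Strategy: write A = P · J · P⁻¹ where J is a Jordan canonical form, so e^{tA} = P · e^{tJ} · P⁻¹, and e^{tJ} can be computed block-by-block.

A has Jordan form
J =
  [-3,  1]
  [ 0, -3]
(up to reordering of blocks).

Per-block formulas:
  For a 2×2 Jordan block J_2(-3): exp(t · J_2(-3)) = e^(-3t)·(I + t·N), where N is the 2×2 nilpotent shift.

After assembling e^{tJ} and conjugating by P, we get:

e^{tA} =
  [-t*exp(-3*t) + exp(-3*t), -t*exp(-3*t)]
  [t*exp(-3*t), t*exp(-3*t) + exp(-3*t)]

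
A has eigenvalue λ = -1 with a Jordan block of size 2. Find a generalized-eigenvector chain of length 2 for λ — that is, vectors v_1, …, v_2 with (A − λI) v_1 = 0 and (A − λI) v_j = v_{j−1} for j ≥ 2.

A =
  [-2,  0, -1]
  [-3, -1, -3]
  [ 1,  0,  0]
A Jordan chain for λ = -1 of length 2:
v_1 = (-1, -3, 1)ᵀ
v_2 = (1, 0, 0)ᵀ

Let N = A − (-1)·I. We want v_2 with N^2 v_2 = 0 but N^1 v_2 ≠ 0; then v_{j-1} := N · v_j for j = 2, …, 2.

Pick v_2 = (1, 0, 0)ᵀ.
Then v_1 = N · v_2 = (-1, -3, 1)ᵀ.

Sanity check: (A − (-1)·I) v_1 = (0, 0, 0)ᵀ = 0. ✓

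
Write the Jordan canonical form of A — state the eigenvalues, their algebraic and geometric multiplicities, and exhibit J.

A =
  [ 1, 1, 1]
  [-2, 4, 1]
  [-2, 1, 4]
J_2(3) ⊕ J_1(3)

The characteristic polynomial is
  det(x·I − A) = x^3 - 9*x^2 + 27*x - 27 = (x - 3)^3

Eigenvalues and multiplicities (the geometric multiplicity of λ is n − rank(A − λI), which equals the number of Jordan blocks for λ):
  λ = 3: algebraic multiplicity = 3, geometric multiplicity = 2

Determining the block sizes for each eigenvalue:
  λ = 3: 2 blocks summing to 3 forces exactly one block of size 2 and the rest size 1 → block sizes [2, 1]

Assembling the blocks gives a Jordan form
J =
  [3, 1, 0]
  [0, 3, 0]
  [0, 0, 3]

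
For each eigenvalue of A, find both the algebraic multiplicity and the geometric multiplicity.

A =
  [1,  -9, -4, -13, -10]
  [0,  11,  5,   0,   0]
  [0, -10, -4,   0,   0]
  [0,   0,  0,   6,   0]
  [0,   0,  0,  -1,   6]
λ = 1: alg = 2, geom = 1; λ = 6: alg = 3, geom = 2

Step 1 — factor the characteristic polynomial to read off the algebraic multiplicities:
  χ_A(x) = (x - 6)^3*(x - 1)^2

Step 2 — compute geometric multiplicities via the rank-nullity identity g(λ) = n − rank(A − λI):
  rank(A − (1)·I) = 4, so dim ker(A − (1)·I) = n − 4 = 1
  rank(A − (6)·I) = 3, so dim ker(A − (6)·I) = n − 3 = 2

Summary:
  λ = 1: algebraic multiplicity = 2, geometric multiplicity = 1
  λ = 6: algebraic multiplicity = 3, geometric multiplicity = 2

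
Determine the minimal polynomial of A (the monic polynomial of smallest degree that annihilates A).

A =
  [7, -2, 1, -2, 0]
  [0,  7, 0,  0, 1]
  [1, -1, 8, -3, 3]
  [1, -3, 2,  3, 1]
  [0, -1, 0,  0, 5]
x^3 - 18*x^2 + 108*x - 216

The characteristic polynomial is χ_A(x) = (x - 6)^5, so the eigenvalues are known. The minimal polynomial is
  m_A(x) = Π_λ (x − λ)^{k_λ}
where k_λ is the size of the *largest* Jordan block for λ (equivalently, the smallest k with (A − λI)^k v = 0 for every generalised eigenvector v of λ).

  λ = 6: largest Jordan block has size 3, contributing (x − 6)^3

So m_A(x) = (x - 6)^3 = x^3 - 18*x^2 + 108*x - 216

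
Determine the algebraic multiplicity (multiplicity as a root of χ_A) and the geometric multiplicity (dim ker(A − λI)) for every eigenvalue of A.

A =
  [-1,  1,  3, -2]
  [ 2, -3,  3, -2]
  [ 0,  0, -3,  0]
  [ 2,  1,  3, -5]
λ = -3: alg = 4, geom = 2

Step 1 — factor the characteristic polynomial to read off the algebraic multiplicities:
  χ_A(x) = (x + 3)^4

Step 2 — compute geometric multiplicities via the rank-nullity identity g(λ) = n − rank(A − λI):
  rank(A − (-3)·I) = 2, so dim ker(A − (-3)·I) = n − 2 = 2

Summary:
  λ = -3: algebraic multiplicity = 4, geometric multiplicity = 2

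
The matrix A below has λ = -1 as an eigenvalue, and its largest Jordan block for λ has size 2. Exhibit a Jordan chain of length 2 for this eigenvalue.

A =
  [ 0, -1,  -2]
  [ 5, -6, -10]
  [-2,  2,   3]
A Jordan chain for λ = -1 of length 2:
v_1 = (1, 5, -2)ᵀ
v_2 = (1, 0, 0)ᵀ

Let N = A − (-1)·I. We want v_2 with N^2 v_2 = 0 but N^1 v_2 ≠ 0; then v_{j-1} := N · v_j for j = 2, …, 2.

Pick v_2 = (1, 0, 0)ᵀ.
Then v_1 = N · v_2 = (1, 5, -2)ᵀ.

Sanity check: (A − (-1)·I) v_1 = (0, 0, 0)ᵀ = 0. ✓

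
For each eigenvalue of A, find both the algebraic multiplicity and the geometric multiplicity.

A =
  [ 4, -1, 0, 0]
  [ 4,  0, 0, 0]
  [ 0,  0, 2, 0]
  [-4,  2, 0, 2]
λ = 2: alg = 4, geom = 3

Step 1 — factor the characteristic polynomial to read off the algebraic multiplicities:
  χ_A(x) = (x - 2)^4

Step 2 — compute geometric multiplicities via the rank-nullity identity g(λ) = n − rank(A − λI):
  rank(A − (2)·I) = 1, so dim ker(A − (2)·I) = n − 1 = 3

Summary:
  λ = 2: algebraic multiplicity = 4, geometric multiplicity = 3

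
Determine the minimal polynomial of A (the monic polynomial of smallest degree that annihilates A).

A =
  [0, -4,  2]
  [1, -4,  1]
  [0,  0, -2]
x^2 + 4*x + 4

The characteristic polynomial is χ_A(x) = (x + 2)^3, so the eigenvalues are known. The minimal polynomial is
  m_A(x) = Π_λ (x − λ)^{k_λ}
where k_λ is the size of the *largest* Jordan block for λ (equivalently, the smallest k with (A − λI)^k v = 0 for every generalised eigenvector v of λ).

  λ = -2: largest Jordan block has size 2, contributing (x + 2)^2

So m_A(x) = (x + 2)^2 = x^2 + 4*x + 4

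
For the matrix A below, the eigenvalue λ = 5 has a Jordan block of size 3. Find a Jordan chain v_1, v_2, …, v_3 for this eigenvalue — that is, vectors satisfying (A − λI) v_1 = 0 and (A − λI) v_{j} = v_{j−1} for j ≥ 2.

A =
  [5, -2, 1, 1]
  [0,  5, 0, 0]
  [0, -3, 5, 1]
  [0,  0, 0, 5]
A Jordan chain for λ = 5 of length 3:
v_1 = (-3, 0, 0, 0)ᵀ
v_2 = (-2, 0, -3, 0)ᵀ
v_3 = (0, 1, 0, 0)ᵀ

Let N = A − (5)·I. We want v_3 with N^3 v_3 = 0 but N^2 v_3 ≠ 0; then v_{j-1} := N · v_j for j = 3, …, 2.

Pick v_3 = (0, 1, 0, 0)ᵀ.
Then v_2 = N · v_3 = (-2, 0, -3, 0)ᵀ.
Then v_1 = N · v_2 = (-3, 0, 0, 0)ᵀ.

Sanity check: (A − (5)·I) v_1 = (0, 0, 0, 0)ᵀ = 0. ✓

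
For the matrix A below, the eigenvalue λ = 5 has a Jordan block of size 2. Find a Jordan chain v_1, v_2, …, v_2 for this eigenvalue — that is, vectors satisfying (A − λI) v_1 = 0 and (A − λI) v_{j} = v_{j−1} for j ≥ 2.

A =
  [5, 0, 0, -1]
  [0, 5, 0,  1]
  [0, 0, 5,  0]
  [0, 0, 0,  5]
A Jordan chain for λ = 5 of length 2:
v_1 = (-1, 1, 0, 0)ᵀ
v_2 = (0, 0, 0, 1)ᵀ

Let N = A − (5)·I. We want v_2 with N^2 v_2 = 0 but N^1 v_2 ≠ 0; then v_{j-1} := N · v_j for j = 2, …, 2.

Pick v_2 = (0, 0, 0, 1)ᵀ.
Then v_1 = N · v_2 = (-1, 1, 0, 0)ᵀ.

Sanity check: (A − (5)·I) v_1 = (0, 0, 0, 0)ᵀ = 0. ✓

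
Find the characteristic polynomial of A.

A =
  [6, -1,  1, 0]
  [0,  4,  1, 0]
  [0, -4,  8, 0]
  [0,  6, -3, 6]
x^4 - 24*x^3 + 216*x^2 - 864*x + 1296

Expanding det(x·I − A) (e.g. by cofactor expansion or by noting that A is similar to its Jordan form J, which has the same characteristic polynomial as A) gives
  χ_A(x) = x^4 - 24*x^3 + 216*x^2 - 864*x + 1296
which factors as (x - 6)^4. The eigenvalues (with algebraic multiplicities) are λ = 6 with multiplicity 4.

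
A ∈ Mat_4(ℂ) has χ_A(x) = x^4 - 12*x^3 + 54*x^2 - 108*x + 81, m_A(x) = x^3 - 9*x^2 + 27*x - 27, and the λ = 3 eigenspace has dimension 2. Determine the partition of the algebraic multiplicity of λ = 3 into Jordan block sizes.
Block sizes for λ = 3: [3, 1]

Step 1 — from the characteristic polynomial, algebraic multiplicity of λ = 3 is 4. From dim ker(A − (3)·I) = 2, there are exactly 2 Jordan blocks for λ = 3.
Step 2 — from the minimal polynomial, the factor (x − 3)^3 tells us the largest block for λ = 3 has size 3.
Step 3 — with total size 4, 2 blocks, and largest block 3, the block sizes (in nonincreasing order) are [3, 1].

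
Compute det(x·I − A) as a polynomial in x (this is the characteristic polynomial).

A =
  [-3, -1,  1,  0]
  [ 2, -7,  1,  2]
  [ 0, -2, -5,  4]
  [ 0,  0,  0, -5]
x^4 + 20*x^3 + 150*x^2 + 500*x + 625

Expanding det(x·I − A) (e.g. by cofactor expansion or by noting that A is similar to its Jordan form J, which has the same characteristic polynomial as A) gives
  χ_A(x) = x^4 + 20*x^3 + 150*x^2 + 500*x + 625
which factors as (x + 5)^4. The eigenvalues (with algebraic multiplicities) are λ = -5 with multiplicity 4.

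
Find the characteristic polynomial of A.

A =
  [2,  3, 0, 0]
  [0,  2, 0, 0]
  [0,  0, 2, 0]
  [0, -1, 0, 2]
x^4 - 8*x^3 + 24*x^2 - 32*x + 16

Expanding det(x·I − A) (e.g. by cofactor expansion or by noting that A is similar to its Jordan form J, which has the same characteristic polynomial as A) gives
  χ_A(x) = x^4 - 8*x^3 + 24*x^2 - 32*x + 16
which factors as (x - 2)^4. The eigenvalues (with algebraic multiplicities) are λ = 2 with multiplicity 4.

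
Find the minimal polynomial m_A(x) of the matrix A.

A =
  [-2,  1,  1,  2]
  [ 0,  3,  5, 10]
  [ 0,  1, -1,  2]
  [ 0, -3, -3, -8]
x^2 + 4*x + 4

The characteristic polynomial is χ_A(x) = (x + 2)^4, so the eigenvalues are known. The minimal polynomial is
  m_A(x) = Π_λ (x − λ)^{k_λ}
where k_λ is the size of the *largest* Jordan block for λ (equivalently, the smallest k with (A − λI)^k v = 0 for every generalised eigenvector v of λ).

  λ = -2: largest Jordan block has size 2, contributing (x + 2)^2

So m_A(x) = (x + 2)^2 = x^2 + 4*x + 4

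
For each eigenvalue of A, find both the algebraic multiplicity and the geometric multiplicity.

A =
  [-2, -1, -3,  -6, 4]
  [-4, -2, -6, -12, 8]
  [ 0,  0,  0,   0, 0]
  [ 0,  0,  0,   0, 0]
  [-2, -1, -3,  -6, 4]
λ = 0: alg = 5, geom = 4

Step 1 — factor the characteristic polynomial to read off the algebraic multiplicities:
  χ_A(x) = x^5

Step 2 — compute geometric multiplicities via the rank-nullity identity g(λ) = n − rank(A − λI):
  rank(A − (0)·I) = 1, so dim ker(A − (0)·I) = n − 1 = 4

Summary:
  λ = 0: algebraic multiplicity = 5, geometric multiplicity = 4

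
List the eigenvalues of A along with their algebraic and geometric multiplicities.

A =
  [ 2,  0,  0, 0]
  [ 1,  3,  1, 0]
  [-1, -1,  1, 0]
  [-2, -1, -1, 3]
λ = 2: alg = 3, geom = 2; λ = 3: alg = 1, geom = 1

Step 1 — factor the characteristic polynomial to read off the algebraic multiplicities:
  χ_A(x) = (x - 3)*(x - 2)^3

Step 2 — compute geometric multiplicities via the rank-nullity identity g(λ) = n − rank(A − λI):
  rank(A − (2)·I) = 2, so dim ker(A − (2)·I) = n − 2 = 2
  rank(A − (3)·I) = 3, so dim ker(A − (3)·I) = n − 3 = 1

Summary:
  λ = 2: algebraic multiplicity = 3, geometric multiplicity = 2
  λ = 3: algebraic multiplicity = 1, geometric multiplicity = 1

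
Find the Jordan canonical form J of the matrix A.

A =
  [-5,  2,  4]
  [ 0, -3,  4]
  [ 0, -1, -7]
J_2(-5) ⊕ J_1(-5)

The characteristic polynomial is
  det(x·I − A) = x^3 + 15*x^2 + 75*x + 125 = (x + 5)^3

Eigenvalues and multiplicities (the geometric multiplicity of λ is n − rank(A − λI), which equals the number of Jordan blocks for λ):
  λ = -5: algebraic multiplicity = 3, geometric multiplicity = 2

Determining the block sizes for each eigenvalue:
  λ = -5: 2 blocks summing to 3 forces exactly one block of size 2 and the rest size 1 → block sizes [2, 1]

Assembling the blocks gives a Jordan form
J =
  [-5,  1,  0]
  [ 0, -5,  0]
  [ 0,  0, -5]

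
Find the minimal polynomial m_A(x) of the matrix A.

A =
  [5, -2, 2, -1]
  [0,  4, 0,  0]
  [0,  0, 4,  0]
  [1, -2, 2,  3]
x^2 - 8*x + 16

The characteristic polynomial is χ_A(x) = (x - 4)^4, so the eigenvalues are known. The minimal polynomial is
  m_A(x) = Π_λ (x − λ)^{k_λ}
where k_λ is the size of the *largest* Jordan block for λ (equivalently, the smallest k with (A − λI)^k v = 0 for every generalised eigenvector v of λ).

  λ = 4: largest Jordan block has size 2, contributing (x − 4)^2

So m_A(x) = (x - 4)^2 = x^2 - 8*x + 16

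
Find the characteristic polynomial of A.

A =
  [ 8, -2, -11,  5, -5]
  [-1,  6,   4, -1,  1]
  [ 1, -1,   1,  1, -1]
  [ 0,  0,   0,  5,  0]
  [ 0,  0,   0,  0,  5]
x^5 - 25*x^4 + 250*x^3 - 1250*x^2 + 3125*x - 3125

Expanding det(x·I − A) (e.g. by cofactor expansion or by noting that A is similar to its Jordan form J, which has the same characteristic polynomial as A) gives
  χ_A(x) = x^5 - 25*x^4 + 250*x^3 - 1250*x^2 + 3125*x - 3125
which factors as (x - 5)^5. The eigenvalues (with algebraic multiplicities) are λ = 5 with multiplicity 5.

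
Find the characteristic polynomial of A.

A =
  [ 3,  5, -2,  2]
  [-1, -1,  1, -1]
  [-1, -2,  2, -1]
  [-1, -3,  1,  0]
x^4 - 4*x^3 + 6*x^2 - 4*x + 1

Expanding det(x·I − A) (e.g. by cofactor expansion or by noting that A is similar to its Jordan form J, which has the same characteristic polynomial as A) gives
  χ_A(x) = x^4 - 4*x^3 + 6*x^2 - 4*x + 1
which factors as (x - 1)^4. The eigenvalues (with algebraic multiplicities) are λ = 1 with multiplicity 4.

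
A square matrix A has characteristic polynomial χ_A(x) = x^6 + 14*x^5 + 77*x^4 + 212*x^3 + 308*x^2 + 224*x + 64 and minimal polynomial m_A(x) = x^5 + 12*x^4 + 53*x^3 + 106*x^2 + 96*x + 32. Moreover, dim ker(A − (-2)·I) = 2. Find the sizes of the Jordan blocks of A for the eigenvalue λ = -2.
Block sizes for λ = -2: [1, 1]

Step 1 — from the characteristic polynomial, algebraic multiplicity of λ = -2 is 2. From dim ker(A − (-2)·I) = 2, there are exactly 2 Jordan blocks for λ = -2.
Step 2 — from the minimal polynomial, the factor (x + 2) tells us the largest block for λ = -2 has size 1.
Step 3 — with total size 2, 2 blocks, and largest block 1, the block sizes (in nonincreasing order) are [1, 1].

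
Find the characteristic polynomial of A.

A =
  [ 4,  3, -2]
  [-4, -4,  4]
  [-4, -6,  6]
x^3 - 6*x^2 + 12*x - 8

Expanding det(x·I − A) (e.g. by cofactor expansion or by noting that A is similar to its Jordan form J, which has the same characteristic polynomial as A) gives
  χ_A(x) = x^3 - 6*x^2 + 12*x - 8
which factors as (x - 2)^3. The eigenvalues (with algebraic multiplicities) are λ = 2 with multiplicity 3.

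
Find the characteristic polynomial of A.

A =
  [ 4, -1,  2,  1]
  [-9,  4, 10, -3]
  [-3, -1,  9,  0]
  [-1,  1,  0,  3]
x^4 - 20*x^3 + 150*x^2 - 500*x + 625

Expanding det(x·I − A) (e.g. by cofactor expansion or by noting that A is similar to its Jordan form J, which has the same characteristic polynomial as A) gives
  χ_A(x) = x^4 - 20*x^3 + 150*x^2 - 500*x + 625
which factors as (x - 5)^4. The eigenvalues (with algebraic multiplicities) are λ = 5 with multiplicity 4.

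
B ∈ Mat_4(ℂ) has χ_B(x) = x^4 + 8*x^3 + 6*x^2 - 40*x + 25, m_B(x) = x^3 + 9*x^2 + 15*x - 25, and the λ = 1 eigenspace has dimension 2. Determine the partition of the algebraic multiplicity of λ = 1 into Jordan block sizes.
Block sizes for λ = 1: [1, 1]

Step 1 — from the characteristic polynomial, algebraic multiplicity of λ = 1 is 2. From dim ker(B − (1)·I) = 2, there are exactly 2 Jordan blocks for λ = 1.
Step 2 — from the minimal polynomial, the factor (x − 1) tells us the largest block for λ = 1 has size 1.
Step 3 — with total size 2, 2 blocks, and largest block 1, the block sizes (in nonincreasing order) are [1, 1].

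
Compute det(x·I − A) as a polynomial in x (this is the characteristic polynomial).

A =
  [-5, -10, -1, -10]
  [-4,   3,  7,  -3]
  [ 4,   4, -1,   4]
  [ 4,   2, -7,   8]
x^4 - 5*x^3 - 27*x^2 + 81*x + 270

Expanding det(x·I − A) (e.g. by cofactor expansion or by noting that A is similar to its Jordan form J, which has the same characteristic polynomial as A) gives
  χ_A(x) = x^4 - 5*x^3 - 27*x^2 + 81*x + 270
which factors as (x - 6)*(x - 5)*(x + 3)^2. The eigenvalues (with algebraic multiplicities) are λ = -3 with multiplicity 2, λ = 5 with multiplicity 1, λ = 6 with multiplicity 1.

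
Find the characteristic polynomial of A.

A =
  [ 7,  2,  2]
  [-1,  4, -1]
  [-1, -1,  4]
x^3 - 15*x^2 + 75*x - 125

Expanding det(x·I − A) (e.g. by cofactor expansion or by noting that A is similar to its Jordan form J, which has the same characteristic polynomial as A) gives
  χ_A(x) = x^3 - 15*x^2 + 75*x - 125
which factors as (x - 5)^3. The eigenvalues (with algebraic multiplicities) are λ = 5 with multiplicity 3.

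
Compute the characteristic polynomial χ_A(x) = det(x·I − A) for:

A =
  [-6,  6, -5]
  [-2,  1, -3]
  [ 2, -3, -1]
x^3 + 6*x^2 + 12*x + 8

Expanding det(x·I − A) (e.g. by cofactor expansion or by noting that A is similar to its Jordan form J, which has the same characteristic polynomial as A) gives
  χ_A(x) = x^3 + 6*x^2 + 12*x + 8
which factors as (x + 2)^3. The eigenvalues (with algebraic multiplicities) are λ = -2 with multiplicity 3.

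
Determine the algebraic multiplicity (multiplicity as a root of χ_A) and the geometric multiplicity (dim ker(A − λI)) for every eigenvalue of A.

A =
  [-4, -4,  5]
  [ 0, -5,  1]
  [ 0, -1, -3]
λ = -4: alg = 3, geom = 1

Step 1 — factor the characteristic polynomial to read off the algebraic multiplicities:
  χ_A(x) = (x + 4)^3

Step 2 — compute geometric multiplicities via the rank-nullity identity g(λ) = n − rank(A − λI):
  rank(A − (-4)·I) = 2, so dim ker(A − (-4)·I) = n − 2 = 1

Summary:
  λ = -4: algebraic multiplicity = 3, geometric multiplicity = 1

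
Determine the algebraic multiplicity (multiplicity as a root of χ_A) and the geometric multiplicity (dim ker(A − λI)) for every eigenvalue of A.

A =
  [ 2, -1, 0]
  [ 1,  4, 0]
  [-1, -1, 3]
λ = 3: alg = 3, geom = 2

Step 1 — factor the characteristic polynomial to read off the algebraic multiplicities:
  χ_A(x) = (x - 3)^3

Step 2 — compute geometric multiplicities via the rank-nullity identity g(λ) = n − rank(A − λI):
  rank(A − (3)·I) = 1, so dim ker(A − (3)·I) = n − 1 = 2

Summary:
  λ = 3: algebraic multiplicity = 3, geometric multiplicity = 2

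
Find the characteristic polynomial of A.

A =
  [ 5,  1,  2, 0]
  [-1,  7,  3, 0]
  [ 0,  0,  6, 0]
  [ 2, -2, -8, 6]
x^4 - 24*x^3 + 216*x^2 - 864*x + 1296

Expanding det(x·I − A) (e.g. by cofactor expansion or by noting that A is similar to its Jordan form J, which has the same characteristic polynomial as A) gives
  χ_A(x) = x^4 - 24*x^3 + 216*x^2 - 864*x + 1296
which factors as (x - 6)^4. The eigenvalues (with algebraic multiplicities) are λ = 6 with multiplicity 4.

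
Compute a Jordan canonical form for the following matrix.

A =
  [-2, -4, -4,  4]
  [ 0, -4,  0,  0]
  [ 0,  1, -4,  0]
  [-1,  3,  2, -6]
J_2(-4) ⊕ J_2(-4)

The characteristic polynomial is
  det(x·I − A) = x^4 + 16*x^3 + 96*x^2 + 256*x + 256 = (x + 4)^4

Eigenvalues and multiplicities (the geometric multiplicity of λ is n − rank(A − λI), which equals the number of Jordan blocks for λ):
  λ = -4: algebraic multiplicity = 4, geometric multiplicity = 2

Determining the block sizes for each eigenvalue:
  λ = -4: with am = 4 and gm = 2, the partition is not yet determined (e.g. several partitions of 4 into 2 parts exist). Let N = A − (-4)·I. Computing rank(N^1) = 2, rank(N^2) = 0; the number of blocks of size ≥ j is rank(N^{j−1}) − rank(N^j), giving [2, 2]. So we have 2 block(s) of size 2 → block sizes [2, 2]

Assembling the blocks gives a Jordan form
J =
  [-4,  1,  0,  0]
  [ 0, -4,  0,  0]
  [ 0,  0, -4,  1]
  [ 0,  0,  0, -4]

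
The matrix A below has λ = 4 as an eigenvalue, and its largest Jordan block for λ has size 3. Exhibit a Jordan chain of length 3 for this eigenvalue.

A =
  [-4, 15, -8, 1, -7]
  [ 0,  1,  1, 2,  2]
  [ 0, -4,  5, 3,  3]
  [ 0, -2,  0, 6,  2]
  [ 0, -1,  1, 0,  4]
A Jordan chain for λ = 4 of length 3:
v_1 = (0, -1, -1, 0, -1)ᵀ
v_2 = (-1, -3, -4, -2, -1)ᵀ
v_3 = (2, 1, 0, 0, 0)ᵀ

Let N = A − (4)·I. We want v_3 with N^3 v_3 = 0 but N^2 v_3 ≠ 0; then v_{j-1} := N · v_j for j = 3, …, 2.

Pick v_3 = (2, 1, 0, 0, 0)ᵀ.
Then v_2 = N · v_3 = (-1, -3, -4, -2, -1)ᵀ.
Then v_1 = N · v_2 = (0, -1, -1, 0, -1)ᵀ.

Sanity check: (A − (4)·I) v_1 = (0, 0, 0, 0, 0)ᵀ = 0. ✓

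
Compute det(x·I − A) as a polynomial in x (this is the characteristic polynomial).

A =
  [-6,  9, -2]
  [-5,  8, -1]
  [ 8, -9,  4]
x^3 - 6*x^2 + 12*x - 8

Expanding det(x·I − A) (e.g. by cofactor expansion or by noting that A is similar to its Jordan form J, which has the same characteristic polynomial as A) gives
  χ_A(x) = x^3 - 6*x^2 + 12*x - 8
which factors as (x - 2)^3. The eigenvalues (with algebraic multiplicities) are λ = 2 with multiplicity 3.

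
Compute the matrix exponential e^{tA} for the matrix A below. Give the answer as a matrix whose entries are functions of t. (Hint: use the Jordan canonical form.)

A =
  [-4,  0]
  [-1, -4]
e^{tA} =
  [exp(-4*t), 0]
  [-t*exp(-4*t), exp(-4*t)]

Strategy: write A = P · J · P⁻¹ where J is a Jordan canonical form, so e^{tA} = P · e^{tJ} · P⁻¹, and e^{tJ} can be computed block-by-block.

A has Jordan form
J =
  [-4,  1]
  [ 0, -4]
(up to reordering of blocks).

Per-block formulas:
  For a 2×2 Jordan block J_2(-4): exp(t · J_2(-4)) = e^(-4t)·(I + t·N), where N is the 2×2 nilpotent shift.

After assembling e^{tJ} and conjugating by P, we get:

e^{tA} =
  [exp(-4*t), 0]
  [-t*exp(-4*t), exp(-4*t)]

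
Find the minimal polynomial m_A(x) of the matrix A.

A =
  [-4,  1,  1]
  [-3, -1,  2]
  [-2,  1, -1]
x^3 + 6*x^2 + 12*x + 8

The characteristic polynomial is χ_A(x) = (x + 2)^3, so the eigenvalues are known. The minimal polynomial is
  m_A(x) = Π_λ (x − λ)^{k_λ}
where k_λ is the size of the *largest* Jordan block for λ (equivalently, the smallest k with (A − λI)^k v = 0 for every generalised eigenvector v of λ).

  λ = -2: largest Jordan block has size 3, contributing (x + 2)^3

So m_A(x) = (x + 2)^3 = x^3 + 6*x^2 + 12*x + 8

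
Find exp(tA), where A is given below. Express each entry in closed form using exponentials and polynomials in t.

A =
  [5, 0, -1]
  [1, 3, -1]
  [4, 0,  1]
e^{tA} =
  [2*t*exp(3*t) + exp(3*t), 0, -t*exp(3*t)]
  [-t^2*exp(3*t) + t*exp(3*t), exp(3*t), t^2*exp(3*t)/2 - t*exp(3*t)]
  [4*t*exp(3*t), 0, -2*t*exp(3*t) + exp(3*t)]

Strategy: write A = P · J · P⁻¹ where J is a Jordan canonical form, so e^{tA} = P · e^{tJ} · P⁻¹, and e^{tJ} can be computed block-by-block.

A has Jordan form
J =
  [3, 1, 0]
  [0, 3, 1]
  [0, 0, 3]
(up to reordering of blocks).

Per-block formulas:
  For a 3×3 Jordan block J_3(3): exp(t · J_3(3)) = e^(3t)·(I + t·N + (t^2/2)·N^2), where N is the 3×3 nilpotent shift.

After assembling e^{tJ} and conjugating by P, we get:

e^{tA} =
  [2*t*exp(3*t) + exp(3*t), 0, -t*exp(3*t)]
  [-t^2*exp(3*t) + t*exp(3*t), exp(3*t), t^2*exp(3*t)/2 - t*exp(3*t)]
  [4*t*exp(3*t), 0, -2*t*exp(3*t) + exp(3*t)]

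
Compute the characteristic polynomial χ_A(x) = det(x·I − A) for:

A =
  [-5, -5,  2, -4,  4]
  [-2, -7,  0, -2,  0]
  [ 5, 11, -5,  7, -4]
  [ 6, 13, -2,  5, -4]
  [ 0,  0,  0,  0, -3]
x^5 + 15*x^4 + 90*x^3 + 270*x^2 + 405*x + 243

Expanding det(x·I − A) (e.g. by cofactor expansion or by noting that A is similar to its Jordan form J, which has the same characteristic polynomial as A) gives
  χ_A(x) = x^5 + 15*x^4 + 90*x^3 + 270*x^2 + 405*x + 243
which factors as (x + 3)^5. The eigenvalues (with algebraic multiplicities) are λ = -3 with multiplicity 5.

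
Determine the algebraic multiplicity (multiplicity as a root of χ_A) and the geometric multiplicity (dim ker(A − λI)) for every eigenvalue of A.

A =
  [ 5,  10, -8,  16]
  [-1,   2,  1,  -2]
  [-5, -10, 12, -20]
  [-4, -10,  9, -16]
λ = -3: alg = 1, geom = 1; λ = 2: alg = 3, geom = 2

Step 1 — factor the characteristic polynomial to read off the algebraic multiplicities:
  χ_A(x) = (x - 2)^3*(x + 3)

Step 2 — compute geometric multiplicities via the rank-nullity identity g(λ) = n − rank(A − λI):
  rank(A − (-3)·I) = 3, so dim ker(A − (-3)·I) = n − 3 = 1
  rank(A − (2)·I) = 2, so dim ker(A − (2)·I) = n − 2 = 2

Summary:
  λ = -3: algebraic multiplicity = 1, geometric multiplicity = 1
  λ = 2: algebraic multiplicity = 3, geometric multiplicity = 2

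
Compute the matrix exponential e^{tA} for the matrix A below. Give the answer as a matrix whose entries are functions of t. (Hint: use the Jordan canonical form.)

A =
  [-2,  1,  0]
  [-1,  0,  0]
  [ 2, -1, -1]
e^{tA} =
  [-t*exp(-t) + exp(-t), t*exp(-t), 0]
  [-t*exp(-t), t*exp(-t) + exp(-t), 0]
  [-t^2*exp(-t)/2 + 2*t*exp(-t), t^2*exp(-t)/2 - t*exp(-t), exp(-t)]

Strategy: write A = P · J · P⁻¹ where J is a Jordan canonical form, so e^{tA} = P · e^{tJ} · P⁻¹, and e^{tJ} can be computed block-by-block.

A has Jordan form
J =
  [-1,  1,  0]
  [ 0, -1,  1]
  [ 0,  0, -1]
(up to reordering of blocks).

Per-block formulas:
  For a 3×3 Jordan block J_3(-1): exp(t · J_3(-1)) = e^(-1t)·(I + t·N + (t^2/2)·N^2), where N is the 3×3 nilpotent shift.

After assembling e^{tJ} and conjugating by P, we get:

e^{tA} =
  [-t*exp(-t) + exp(-t), t*exp(-t), 0]
  [-t*exp(-t), t*exp(-t) + exp(-t), 0]
  [-t^2*exp(-t)/2 + 2*t*exp(-t), t^2*exp(-t)/2 - t*exp(-t), exp(-t)]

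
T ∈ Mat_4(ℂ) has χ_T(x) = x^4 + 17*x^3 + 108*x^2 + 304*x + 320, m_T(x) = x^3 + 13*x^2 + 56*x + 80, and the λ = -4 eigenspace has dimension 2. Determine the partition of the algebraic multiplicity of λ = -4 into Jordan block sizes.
Block sizes for λ = -4: [2, 1]

Step 1 — from the characteristic polynomial, algebraic multiplicity of λ = -4 is 3. From dim ker(T − (-4)·I) = 2, there are exactly 2 Jordan blocks for λ = -4.
Step 2 — from the minimal polynomial, the factor (x + 4)^2 tells us the largest block for λ = -4 has size 2.
Step 3 — with total size 3, 2 blocks, and largest block 2, the block sizes (in nonincreasing order) are [2, 1].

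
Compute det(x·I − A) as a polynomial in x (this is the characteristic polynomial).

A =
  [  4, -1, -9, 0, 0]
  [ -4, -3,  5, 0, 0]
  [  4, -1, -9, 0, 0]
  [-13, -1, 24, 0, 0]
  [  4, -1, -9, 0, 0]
x^5 + 8*x^4 + 16*x^3

Expanding det(x·I − A) (e.g. by cofactor expansion or by noting that A is similar to its Jordan form J, which has the same characteristic polynomial as A) gives
  χ_A(x) = x^5 + 8*x^4 + 16*x^3
which factors as x^3*(x + 4)^2. The eigenvalues (with algebraic multiplicities) are λ = -4 with multiplicity 2, λ = 0 with multiplicity 3.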